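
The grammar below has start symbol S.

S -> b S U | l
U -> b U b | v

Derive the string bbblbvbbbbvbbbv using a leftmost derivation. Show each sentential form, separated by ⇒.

S ⇒ bSU ⇒ bbSUU ⇒ bbbSUUU ⇒ bbblUUU ⇒ bbblbUbUU ⇒ bbblbvbUU ⇒ bbblbvbbUbU ⇒ bbblbvbbbUbbU ⇒ bbblbvbbbbUbbbU ⇒ bbblbvbbbbvbbbU ⇒ bbblbvbbbbvbbbv

S ⇒ bSU   [S -> b S U]
bSU ⇒ bbSUU   [S -> b S U]
bbSUU ⇒ bbbSUUU   [S -> b S U]
bbbSUUU ⇒ bbblUUU   [S -> l]
bbblUUU ⇒ bbblbUbUU   [U -> b U b]
bbblbUbUU ⇒ bbblbvbUU   [U -> v]
bbblbvbUU ⇒ bbblbvbbUbU   [U -> b U b]
bbblbvbbUbU ⇒ bbblbvbbbUbbU   [U -> b U b]
bbblbvbbbUbbU ⇒ bbblbvbbbbUbbbU   [U -> b U b]
bbblbvbbbbUbbbU ⇒ bbblbvbbbbvbbbU   [U -> v]
bbblbvbbbbvbbbU ⇒ bbblbvbbbbvbbbv   [U -> v]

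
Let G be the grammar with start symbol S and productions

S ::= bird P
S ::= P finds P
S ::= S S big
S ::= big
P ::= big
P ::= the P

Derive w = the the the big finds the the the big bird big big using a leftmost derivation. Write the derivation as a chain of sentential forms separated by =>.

S => S S big   [S ::= S S big]
S S big => P finds P S big   [S ::= P finds P]
P finds P S big => the P finds P S big   [P ::= the P]
the P finds P S big => the the P finds P S big   [P ::= the P]
the the P finds P S big => the the the P finds P S big   [P ::= the P]
the the the P finds P S big => the the the big finds P S big   [P ::= big]
the the the big finds P S big => the the the big finds the P S big   [P ::= the P]
the the the big finds the P S big => the the the big finds the the P S big   [P ::= the P]
the the the big finds the the P S big => the the the big finds the the the P S big   [P ::= the P]
the the the big finds the the the P S big => the the the big finds the the the big S big   [P ::= big]
the the the big finds the the the big S big => the the the big finds the the the big bird P big   [S ::= bird P]
the the the big finds the the the big bird P big => the the the big finds the the the big bird big big   [P ::= big]

S => S S big => P finds P S big => the P finds P S big => the the P finds P S big => the the the P finds P S big => the the the big finds P S big => the the the big finds the P S big => the the the big finds the the P S big => the the the big finds the the the P S big => the the the big finds the the the big S big => the the the big finds the the the big bird P big => the the the big finds the the the big bird big big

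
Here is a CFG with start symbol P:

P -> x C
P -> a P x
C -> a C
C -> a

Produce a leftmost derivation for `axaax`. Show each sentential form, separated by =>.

P => aPx => axCx => axaCx => axaax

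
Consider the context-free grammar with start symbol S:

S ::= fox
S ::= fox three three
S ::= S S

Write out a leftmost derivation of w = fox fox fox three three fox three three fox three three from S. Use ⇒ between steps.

S ⇒ S S   [S ::= S S]
S S ⇒ S S S   [S ::= S S]
S S S ⇒ S S S S   [S ::= S S]
S S S S ⇒ S S S S S   [S ::= S S]
S S S S S ⇒ fox S S S S   [S ::= fox]
fox S S S S ⇒ fox fox S S S   [S ::= fox]
fox fox S S S ⇒ fox fox fox three three S S   [S ::= fox three three]
fox fox fox three three S S ⇒ fox fox fox three three fox three three S   [S ::= fox three three]
fox fox fox three three fox three three S ⇒ fox fox fox three three fox three three fox three three   [S ::= fox three three]

S ⇒ S S ⇒ S S S ⇒ S S S S ⇒ S S S S S ⇒ fox S S S S ⇒ fox fox S S S ⇒ fox fox fox three three S S ⇒ fox fox fox three three fox three three S ⇒ fox fox fox three three fox three three fox three three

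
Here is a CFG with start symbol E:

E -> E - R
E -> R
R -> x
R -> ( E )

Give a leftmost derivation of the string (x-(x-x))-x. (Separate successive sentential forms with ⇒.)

E ⇒ E-R   [E -> E - R]
E-R ⇒ R-R   [E -> R]
R-R ⇒ (E)-R   [R -> ( E )]
(E)-R ⇒ (E-R)-R   [E -> E - R]
(E-R)-R ⇒ (R-R)-R   [E -> R]
(R-R)-R ⇒ (x-R)-R   [R -> x]
(x-R)-R ⇒ (x-(E))-R   [R -> ( E )]
(x-(E))-R ⇒ (x-(E-R))-R   [E -> E - R]
(x-(E-R))-R ⇒ (x-(R-R))-R   [E -> R]
(x-(R-R))-R ⇒ (x-(x-R))-R   [R -> x]
(x-(x-R))-R ⇒ (x-(x-x))-R   [R -> x]
(x-(x-x))-R ⇒ (x-(x-x))-x   [R -> x]

E ⇒ E-R ⇒ R-R ⇒ (E)-R ⇒ (E-R)-R ⇒ (R-R)-R ⇒ (x-R)-R ⇒ (x-(E))-R ⇒ (x-(E-R))-R ⇒ (x-(R-R))-R ⇒ (x-(x-R))-R ⇒ (x-(x-x))-R ⇒ (x-(x-x))-x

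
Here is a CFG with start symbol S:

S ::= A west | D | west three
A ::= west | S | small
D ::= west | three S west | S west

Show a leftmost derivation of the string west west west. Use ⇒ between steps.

S ⇒ A west ⇒ S west ⇒ A west west ⇒ S west west ⇒ D west west ⇒ west west west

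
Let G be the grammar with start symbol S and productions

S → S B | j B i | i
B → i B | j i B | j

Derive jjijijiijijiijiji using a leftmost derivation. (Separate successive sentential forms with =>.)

S => jBi => jjiBi => jjijiBi => jjijijiBi => jjijijiiBi => jjijijiijiBi => jjijijiijijiBi => jjijijiijijiiBi => jjijijiijijiijiBi => jjijijiijijiijiji

S => jBi   [S → j B i]
jBi => jjiBi   [B → j i B]
jjiBi => jjijiBi   [B → j i B]
jjijiBi => jjijijiBi   [B → j i B]
jjijijiBi => jjijijiiBi   [B → i B]
jjijijiiBi => jjijijiijiBi   [B → j i B]
jjijijiijiBi => jjijijiijijiBi   [B → j i B]
jjijijiijijiBi => jjijijiijijiiBi   [B → i B]
jjijijiijijiiBi => jjijijiijijiijiBi   [B → j i B]
jjijijiijijiijiBi => jjijijiijijiijiji   [B → j]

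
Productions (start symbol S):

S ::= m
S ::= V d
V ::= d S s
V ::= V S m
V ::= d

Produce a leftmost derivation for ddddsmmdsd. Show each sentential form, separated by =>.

S => Vd => dSsd => dVdsd => dVSmdsd => ddSsSmdsd => ddVdsSmdsd => ddddsSmdsd => ddddsmmdsd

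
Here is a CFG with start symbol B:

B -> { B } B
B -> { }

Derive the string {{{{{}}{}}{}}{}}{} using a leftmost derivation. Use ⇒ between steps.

B ⇒ {B}B ⇒ {{B}B}B ⇒ {{{B}B}B}B ⇒ {{{{B}B}B}B}B ⇒ {{{{{}}B}B}B}B ⇒ {{{{{}}{}}B}B}B ⇒ {{{{{}}{}}{}}B}B ⇒ {{{{{}}{}}{}}{}}B ⇒ {{{{{}}{}}{}}{}}{}

B ⇒ {B}B   [B -> { B } B]
{B}B ⇒ {{B}B}B   [B -> { B } B]
{{B}B}B ⇒ {{{B}B}B}B   [B -> { B } B]
{{{B}B}B}B ⇒ {{{{B}B}B}B}B   [B -> { B } B]
{{{{B}B}B}B}B ⇒ {{{{{}}B}B}B}B   [B -> { }]
{{{{{}}B}B}B}B ⇒ {{{{{}}{}}B}B}B   [B -> { }]
{{{{{}}{}}B}B}B ⇒ {{{{{}}{}}{}}B}B   [B -> { }]
{{{{{}}{}}{}}B}B ⇒ {{{{{}}{}}{}}{}}B   [B -> { }]
{{{{{}}{}}{}}{}}B ⇒ {{{{{}}{}}{}}{}}{}   [B -> { }]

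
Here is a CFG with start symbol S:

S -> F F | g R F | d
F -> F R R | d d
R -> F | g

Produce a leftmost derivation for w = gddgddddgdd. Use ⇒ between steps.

S ⇒ gRF ⇒ gFF ⇒ gFRRF ⇒ gFRRRRF ⇒ gddRRRRF ⇒ gddgRRRF ⇒ gddgFRRF ⇒ gddgddRRF ⇒ gddgddFRF ⇒ gddgddddRF ⇒ gddgddddgF ⇒ gddgddddgdd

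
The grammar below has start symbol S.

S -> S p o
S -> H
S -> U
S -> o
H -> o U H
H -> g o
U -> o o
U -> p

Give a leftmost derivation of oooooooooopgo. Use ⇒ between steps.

S ⇒ H ⇒ oUH ⇒ oooH ⇒ ooooUH ⇒ ooooooH ⇒ oooooooUH ⇒ oooooooooH ⇒ ooooooooooUH ⇒ oooooooooopH ⇒ oooooooooopgo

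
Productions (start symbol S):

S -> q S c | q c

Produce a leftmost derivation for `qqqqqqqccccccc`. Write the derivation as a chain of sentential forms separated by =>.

S=>qSc=>qqScc=>qqqSccc=>qqqqScccc=>qqqqqSccccc=>qqqqqqScccccc=>qqqqqqqccccccc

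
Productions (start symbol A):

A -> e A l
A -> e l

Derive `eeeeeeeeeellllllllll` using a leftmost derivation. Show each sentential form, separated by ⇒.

A ⇒ eAl   [A -> e A l]
eAl ⇒ eeAll   [A -> e A l]
eeAll ⇒ eeeAlll   [A -> e A l]
eeeAlll ⇒ eeeeAllll   [A -> e A l]
eeeeAllll ⇒ eeeeeAlllll   [A -> e A l]
eeeeeAlllll ⇒ eeeeeeAllllll   [A -> e A l]
eeeeeeAllllll ⇒ eeeeeeeAlllllll   [A -> e A l]
eeeeeeeAlllllll ⇒ eeeeeeeeAllllllll   [A -> e A l]
eeeeeeeeAllllllll ⇒ eeeeeeeeeAlllllllll   [A -> e A l]
eeeeeeeeeAlllllllll ⇒ eeeeeeeeeellllllllll   [A -> e l]

A ⇒ eAl ⇒ eeAll ⇒ eeeAlll ⇒ eeeeAllll ⇒ eeeeeAlllll ⇒ eeeeeeAllllll ⇒ eeeeeeeAlllllll ⇒ eeeeeeeeAllllllll ⇒ eeeeeeeeeAlllllllll ⇒ eeeeeeeeeellllllllll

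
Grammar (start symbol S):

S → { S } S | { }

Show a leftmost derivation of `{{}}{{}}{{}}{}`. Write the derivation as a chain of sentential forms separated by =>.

S => {S}S => {{}}S => {{}}{S}S => {{}}{{}}S => {{}}{{}}{S}S => {{}}{{}}{{}}S => {{}}{{}}{{}}{}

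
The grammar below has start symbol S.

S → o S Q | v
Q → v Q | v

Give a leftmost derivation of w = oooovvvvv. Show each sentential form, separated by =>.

S => oSQ => ooSQQ => oooSQQQ => ooooSQQQQ => oooovQQQQ => oooovvQQQ => oooovvvQQ => oooovvvvQ => oooovvvvv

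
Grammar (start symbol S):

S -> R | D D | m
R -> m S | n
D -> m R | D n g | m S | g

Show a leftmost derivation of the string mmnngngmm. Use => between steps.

S => DD => DngD => DngngD => mRngngD => mmSngngD => mmRngngD => mmnngngD => mmnngngmS => mmnngngmm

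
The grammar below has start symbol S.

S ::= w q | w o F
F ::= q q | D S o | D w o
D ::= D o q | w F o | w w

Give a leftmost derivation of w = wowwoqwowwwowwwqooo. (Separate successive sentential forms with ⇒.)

S ⇒ woF ⇒ woDSo ⇒ woDoqSo ⇒ wowwoqSo ⇒ wowwoqwoFo ⇒ wowwoqwoDSoo ⇒ wowwoqwowwSoo ⇒ wowwoqwowwwoFoo ⇒ wowwoqwowwwoDSooo ⇒ wowwoqwowwwowwSooo ⇒ wowwoqwowwwowwwqooo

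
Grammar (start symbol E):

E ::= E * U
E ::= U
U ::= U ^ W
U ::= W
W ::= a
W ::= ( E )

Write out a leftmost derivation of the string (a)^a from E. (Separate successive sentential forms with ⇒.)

E⇒U⇒U^W⇒W^W⇒(E)^W⇒(U)^W⇒(W)^W⇒(a)^W⇒(a)^a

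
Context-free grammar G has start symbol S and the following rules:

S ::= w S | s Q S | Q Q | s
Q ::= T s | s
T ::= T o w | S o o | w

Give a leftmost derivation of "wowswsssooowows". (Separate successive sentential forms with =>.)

S => QQ => TsQ => TowsQ => wowsQ => wowsTs => wowsTows => wowsTowows => wowsSooowows => wowswSooowows => wowswsQSooowows => wowswssSooowows => wowswsssooowows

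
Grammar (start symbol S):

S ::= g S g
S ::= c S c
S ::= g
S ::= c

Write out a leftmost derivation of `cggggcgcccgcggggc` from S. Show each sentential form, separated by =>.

S=>cSc=>cgSgc=>cggSggc=>cgggSgggc=>cggggSggggc=>cggggcScggggc=>cggggcgSgcggggc=>cggggcgcScgcggggc=>cggggcgcccgcggggc

S => cSc   [S ::= c S c]
cSc => cgSgc   [S ::= g S g]
cgSgc => cggSggc   [S ::= g S g]
cggSggc => cgggSgggc   [S ::= g S g]
cgggSgggc => cggggSggggc   [S ::= g S g]
cggggSggggc => cggggcScggggc   [S ::= c S c]
cggggcScggggc => cggggcgSgcggggc   [S ::= g S g]
cggggcgSgcggggc => cggggcgcScgcggggc   [S ::= c S c]
cggggcgcScgcggggc => cggggcgcccgcggggc   [S ::= c]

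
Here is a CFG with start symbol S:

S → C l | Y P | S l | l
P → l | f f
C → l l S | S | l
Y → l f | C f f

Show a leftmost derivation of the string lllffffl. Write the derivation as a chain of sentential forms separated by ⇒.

S ⇒ Cl   [S → C l]
Cl ⇒ llSl   [C → l l S]
llSl ⇒ llYPl   [S → Y P]
llYPl ⇒ llCffPl   [Y → C f f]
llCffPl ⇒ lllffPl   [C → l]
lllffPl ⇒ lllffffl   [P → f f]

S ⇒ Cl ⇒ llSl ⇒ llYPl ⇒ llCffPl ⇒ lllffPl ⇒ lllffffl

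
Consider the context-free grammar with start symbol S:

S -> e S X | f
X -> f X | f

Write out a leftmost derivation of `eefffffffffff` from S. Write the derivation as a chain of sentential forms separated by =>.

S => eSX   [S -> e S X]
eSX => eeSXX   [S -> e S X]
eeSXX => eefXX   [S -> f]
eefXX => eeffXX   [X -> f X]
eeffXX => eefffXX   [X -> f X]
eefffXX => eeffffXX   [X -> f X]
eeffffXX => eefffffXX   [X -> f X]
eefffffXX => eeffffffXX   [X -> f X]
eeffffffXX => eefffffffXX   [X -> f X]
eefffffffXX => eeffffffffXX   [X -> f X]
eeffffffffXX => eefffffffffXX   [X -> f X]
eefffffffffXX => eeffffffffffX   [X -> f]
eeffffffffffX => eefffffffffff   [X -> f]

S=>eSX=>eeSXX=>eefXX=>eeffXX=>eefffXX=>eeffffXX=>eefffffXX=>eeffffffXX=>eefffffffXX=>eeffffffffXX=>eefffffffffXX=>eeffffffffffX=>eefffffffffff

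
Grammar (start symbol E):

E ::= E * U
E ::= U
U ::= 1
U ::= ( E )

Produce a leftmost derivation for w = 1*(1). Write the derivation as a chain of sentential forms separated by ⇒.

E ⇒ E*U   [E ::= E * U]
E*U ⇒ U*U   [E ::= U]
U*U ⇒ 1*U   [U ::= 1]
1*U ⇒ 1*(E)   [U ::= ( E )]
1*(E) ⇒ 1*(U)   [E ::= U]
1*(U) ⇒ 1*(1)   [U ::= 1]

E⇒E*U⇒U*U⇒1*U⇒1*(E)⇒1*(U)⇒1*(1)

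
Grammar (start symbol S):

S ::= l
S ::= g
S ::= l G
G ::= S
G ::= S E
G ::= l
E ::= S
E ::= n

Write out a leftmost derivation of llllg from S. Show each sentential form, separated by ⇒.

S⇒lG⇒lSE⇒llGE⇒llSE⇒lllGE⇒llllE⇒llllS⇒llllg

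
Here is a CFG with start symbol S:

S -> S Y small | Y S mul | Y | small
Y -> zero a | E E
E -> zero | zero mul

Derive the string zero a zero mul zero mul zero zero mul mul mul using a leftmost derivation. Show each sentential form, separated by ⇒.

S ⇒ Y S mul ⇒ zero a S mul ⇒ zero a Y S mul mul ⇒ zero a E E S mul mul ⇒ zero a zero mul E S mul mul ⇒ zero a zero mul zero mul S mul mul ⇒ zero a zero mul zero mul Y mul mul ⇒ zero a zero mul zero mul E E mul mul ⇒ zero a zero mul zero mul zero E mul mul ⇒ zero a zero mul zero mul zero zero mul mul mul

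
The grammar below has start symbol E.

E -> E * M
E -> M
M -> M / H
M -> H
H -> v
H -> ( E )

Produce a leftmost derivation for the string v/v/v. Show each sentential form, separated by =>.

E => M => M/H => M/H/H => H/H/H => v/H/H => v/v/H => v/v/v

E => M   [E -> M]
M => M/H   [M -> M / H]
M/H => M/H/H   [M -> M / H]
M/H/H => H/H/H   [M -> H]
H/H/H => v/H/H   [H -> v]
v/H/H => v/v/H   [H -> v]
v/v/H => v/v/v   [H -> v]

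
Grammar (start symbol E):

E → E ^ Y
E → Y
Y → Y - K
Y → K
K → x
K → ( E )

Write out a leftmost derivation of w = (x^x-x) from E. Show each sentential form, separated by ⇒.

E⇒Y⇒K⇒(E)⇒(E^Y)⇒(Y^Y)⇒(K^Y)⇒(x^Y)⇒(x^Y-K)⇒(x^K-K)⇒(x^x-K)⇒(x^x-x)

E ⇒ Y   [E → Y]
Y ⇒ K   [Y → K]
K ⇒ (E)   [K → ( E )]
(E) ⇒ (E^Y)   [E → E ^ Y]
(E^Y) ⇒ (Y^Y)   [E → Y]
(Y^Y) ⇒ (K^Y)   [Y → K]
(K^Y) ⇒ (x^Y)   [K → x]
(x^Y) ⇒ (x^Y-K)   [Y → Y - K]
(x^Y-K) ⇒ (x^K-K)   [Y → K]
(x^K-K) ⇒ (x^x-K)   [K → x]
(x^x-K) ⇒ (x^x-x)   [K → x]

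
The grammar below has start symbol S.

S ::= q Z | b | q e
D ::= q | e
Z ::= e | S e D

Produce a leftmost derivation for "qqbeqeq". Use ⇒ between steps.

S ⇒ qZ   [S ::= q Z]
qZ ⇒ qSeD   [Z ::= S e D]
qSeD ⇒ qqZeD   [S ::= q Z]
qqZeD ⇒ qqSeDeD   [Z ::= S e D]
qqSeDeD ⇒ qqbeDeD   [S ::= b]
qqbeDeD ⇒ qqbeqeD   [D ::= q]
qqbeqeD ⇒ qqbeqeq   [D ::= q]

S ⇒ qZ ⇒ qSeD ⇒ qqZeD ⇒ qqSeDeD ⇒ qqbeDeD ⇒ qqbeqeD ⇒ qqbeqeq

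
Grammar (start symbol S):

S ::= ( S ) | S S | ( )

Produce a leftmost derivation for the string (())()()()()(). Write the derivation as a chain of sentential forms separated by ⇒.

S ⇒ SS   [S ::= S S]
SS ⇒ SSS   [S ::= S S]
SSS ⇒ SSSS   [S ::= S S]
SSSS ⇒ SSSSS   [S ::= S S]
SSSSS ⇒ SSSSSS   [S ::= S S]
SSSSSS ⇒ (S)SSSSS   [S ::= ( S )]
(S)SSSSS ⇒ (())SSSSS   [S ::= ( )]
(())SSSSS ⇒ (())()SSSS   [S ::= ( )]
(())()SSSS ⇒ (())()()SSS   [S ::= ( )]
(())()()SSS ⇒ (())()()()SS   [S ::= ( )]
(())()()()SS ⇒ (())()()()()S   [S ::= ( )]
(())()()()()S ⇒ (())()()()()()   [S ::= ( )]

S⇒SS⇒SSS⇒SSSS⇒SSSSS⇒SSSSSS⇒(S)SSSSS⇒(())SSSSS⇒(())()SSSS⇒(())()()SSS⇒(())()()()SS⇒(())()()()()S⇒(())()()()()()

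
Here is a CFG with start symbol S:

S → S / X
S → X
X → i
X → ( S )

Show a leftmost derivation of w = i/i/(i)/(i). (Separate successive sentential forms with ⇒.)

S ⇒ S/X   [S → S / X]
S/X ⇒ S/X/X   [S → S / X]
S/X/X ⇒ S/X/X/X   [S → S / X]
S/X/X/X ⇒ X/X/X/X   [S → X]
X/X/X/X ⇒ i/X/X/X   [X → i]
i/X/X/X ⇒ i/i/X/X   [X → i]
i/i/X/X ⇒ i/i/(S)/X   [X → ( S )]
i/i/(S)/X ⇒ i/i/(X)/X   [S → X]
i/i/(X)/X ⇒ i/i/(i)/X   [X → i]
i/i/(i)/X ⇒ i/i/(i)/(S)   [X → ( S )]
i/i/(i)/(S) ⇒ i/i/(i)/(X)   [S → X]
i/i/(i)/(X) ⇒ i/i/(i)/(i)   [X → i]

S⇒S/X⇒S/X/X⇒S/X/X/X⇒X/X/X/X⇒i/X/X/X⇒i/i/X/X⇒i/i/(S)/X⇒i/i/(X)/X⇒i/i/(i)/X⇒i/i/(i)/(S)⇒i/i/(i)/(X)⇒i/i/(i)/(i)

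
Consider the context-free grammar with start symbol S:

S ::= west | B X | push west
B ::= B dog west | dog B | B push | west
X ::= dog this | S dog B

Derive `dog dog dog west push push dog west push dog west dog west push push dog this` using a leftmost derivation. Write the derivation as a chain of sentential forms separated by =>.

S => B X   [S ::= B X]
B X => B push X   [B ::= B push]
B push X => dog B push X   [B ::= dog B]
dog B push X => dog dog B push X   [B ::= dog B]
dog dog B push X => dog dog B push push X   [B ::= B push]
dog dog B push push X => dog dog B dog west push push X   [B ::= B dog west]
dog dog B dog west push push X => dog dog B dog west dog west push push X   [B ::= B dog west]
dog dog B dog west dog west push push X => dog dog B push dog west dog west push push X   [B ::= B push]
dog dog B push dog west dog west push push X => dog dog B dog west push dog west dog west push push X   [B ::= B dog west]
dog dog B dog west push dog west dog west push push X => dog dog B push dog west push dog west dog west push push X   [B ::= B push]
dog dog B push dog west push dog west dog west push push X => dog dog dog B push dog west push dog west dog west push push X   [B ::= dog B]
dog dog dog B push dog west push dog west dog west push push X => dog dog dog B push push dog west push dog west dog west push push X   [B ::= B push]
dog dog dog B push push dog west push dog west dog west push push X => dog dog dog west push push dog west push dog west dog west push push X   [B ::= west]
dog dog dog west push push dog west push dog west dog west push push X => dog dog dog west push push dog west push dog west dog west push push dog this   [X ::= dog this]

S => B X => B push X => dog B push X => dog dog B push X => dog dog B push push X => dog dog B dog west push push X => dog dog B dog west dog west push push X => dog dog B push dog west dog west push push X => dog dog B dog west push dog west dog west push push X => dog dog B push dog west push dog west dog west push push X => dog dog dog B push dog west push dog west dog west push push X => dog dog dog B push push dog west push dog west dog west push push X => dog dog dog west push push dog west push dog west dog west push push X => dog dog dog west push push dog west push dog west dog west push push dog this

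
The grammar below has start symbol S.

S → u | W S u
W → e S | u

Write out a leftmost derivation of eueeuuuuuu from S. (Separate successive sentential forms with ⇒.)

S ⇒ WSu ⇒ eSSu ⇒ euSu ⇒ euWSuu ⇒ eueSSuu ⇒ eueWSuSuu ⇒ eueeSSuSuu ⇒ eueeuSuSuu ⇒ eueeuuuSuu ⇒ eueeuuuuuu

S ⇒ WSu   [S → W S u]
WSu ⇒ eSSu   [W → e S]
eSSu ⇒ euSu   [S → u]
euSu ⇒ euWSuu   [S → W S u]
euWSuu ⇒ eueSSuu   [W → e S]
eueSSuu ⇒ eueWSuSuu   [S → W S u]
eueWSuSuu ⇒ eueeSSuSuu   [W → e S]
eueeSSuSuu ⇒ eueeuSuSuu   [S → u]
eueeuSuSuu ⇒ eueeuuuSuu   [S → u]
eueeuuuSuu ⇒ eueeuuuuuu   [S → u]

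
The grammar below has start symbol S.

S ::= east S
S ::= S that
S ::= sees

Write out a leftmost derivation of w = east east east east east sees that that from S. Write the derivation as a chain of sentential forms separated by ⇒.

S ⇒ east S ⇒ east east S ⇒ east east S that ⇒ east east S that that ⇒ east east east S that that ⇒ east east east east S that that ⇒ east east east east east S that that ⇒ east east east east east sees that that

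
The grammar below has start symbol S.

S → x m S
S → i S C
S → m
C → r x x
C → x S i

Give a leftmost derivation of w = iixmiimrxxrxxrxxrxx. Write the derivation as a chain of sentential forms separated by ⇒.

S ⇒ iSC ⇒ iiSCC ⇒ iixmSCC ⇒ iixmiSCCC ⇒ iixmiiSCCCC ⇒ iixmiimCCCC ⇒ iixmiimrxxCCC ⇒ iixmiimrxxrxxCC ⇒ iixmiimrxxrxxrxxC ⇒ iixmiimrxxrxxrxxrxx

S ⇒ iSC   [S → i S C]
iSC ⇒ iiSCC   [S → i S C]
iiSCC ⇒ iixmSCC   [S → x m S]
iixmSCC ⇒ iixmiSCCC   [S → i S C]
iixmiSCCC ⇒ iixmiiSCCCC   [S → i S C]
iixmiiSCCCC ⇒ iixmiimCCCC   [S → m]
iixmiimCCCC ⇒ iixmiimrxxCCC   [C → r x x]
iixmiimrxxCCC ⇒ iixmiimrxxrxxCC   [C → r x x]
iixmiimrxxrxxCC ⇒ iixmiimrxxrxxrxxC   [C → r x x]
iixmiimrxxrxxrxxC ⇒ iixmiimrxxrxxrxxrxx   [C → r x x]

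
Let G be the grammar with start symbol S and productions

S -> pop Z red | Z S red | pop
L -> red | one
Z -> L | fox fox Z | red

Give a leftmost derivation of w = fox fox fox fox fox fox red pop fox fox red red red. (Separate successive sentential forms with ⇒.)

S ⇒ Z S red   [S -> Z S red]
Z S red ⇒ fox fox Z S red   [Z -> fox fox Z]
fox fox Z S red ⇒ fox fox fox fox Z S red   [Z -> fox fox Z]
fox fox fox fox Z S red ⇒ fox fox fox fox fox fox Z S red   [Z -> fox fox Z]
fox fox fox fox fox fox Z S red ⇒ fox fox fox fox fox fox L S red   [Z -> L]
fox fox fox fox fox fox L S red ⇒ fox fox fox fox fox fox red S red   [L -> red]
fox fox fox fox fox fox red S red ⇒ fox fox fox fox fox fox red pop Z red red   [S -> pop Z red]
fox fox fox fox fox fox red pop Z red red ⇒ fox fox fox fox fox fox red pop fox fox Z red red   [Z -> fox fox Z]
fox fox fox fox fox fox red pop fox fox Z red red ⇒ fox fox fox fox fox fox red pop fox fox red red red   [Z -> red]

S ⇒ Z S red ⇒ fox fox Z S red ⇒ fox fox fox fox Z S red ⇒ fox fox fox fox fox fox Z S red ⇒ fox fox fox fox fox fox L S red ⇒ fox fox fox fox fox fox red S red ⇒ fox fox fox fox fox fox red pop Z red red ⇒ fox fox fox fox fox fox red pop fox fox Z red red ⇒ fox fox fox fox fox fox red pop fox fox red red red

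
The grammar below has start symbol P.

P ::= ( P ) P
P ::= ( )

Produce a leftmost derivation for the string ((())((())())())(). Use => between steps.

P => (P)P => ((P)P)P => ((())P)P => ((())(P)P)P => ((())((P)P)P)P => ((())((())P)P)P => ((())((())())P)P => ((())((())())())P => ((())((())())())()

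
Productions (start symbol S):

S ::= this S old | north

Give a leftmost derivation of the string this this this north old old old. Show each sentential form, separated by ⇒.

S ⇒ this S old ⇒ this this S old old ⇒ this this this S old old old ⇒ this this this north old old old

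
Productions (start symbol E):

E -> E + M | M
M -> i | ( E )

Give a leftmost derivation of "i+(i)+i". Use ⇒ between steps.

E ⇒ E+M   [E -> E + M]
E+M ⇒ E+M+M   [E -> E + M]
E+M+M ⇒ M+M+M   [E -> M]
M+M+M ⇒ i+M+M   [M -> i]
i+M+M ⇒ i+(E)+M   [M -> ( E )]
i+(E)+M ⇒ i+(M)+M   [E -> M]
i+(M)+M ⇒ i+(i)+M   [M -> i]
i+(i)+M ⇒ i+(i)+i   [M -> i]

E ⇒ E+M ⇒ E+M+M ⇒ M+M+M ⇒ i+M+M ⇒ i+(E)+M ⇒ i+(M)+M ⇒ i+(i)+M ⇒ i+(i)+i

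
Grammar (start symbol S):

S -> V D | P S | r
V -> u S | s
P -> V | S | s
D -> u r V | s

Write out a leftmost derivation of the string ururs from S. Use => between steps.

S => VD   [S -> V D]
VD => uSD   [V -> u S]
uSD => urD   [S -> r]
urD => ururV   [D -> u r V]
ururV => ururs   [V -> s]

S=>VD=>uSD=>urD=>ururV=>ururs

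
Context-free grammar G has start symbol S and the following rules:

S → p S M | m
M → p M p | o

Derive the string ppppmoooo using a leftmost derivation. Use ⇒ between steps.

S ⇒ pSM ⇒ ppSMM ⇒ pppSMMM ⇒ ppppSMMMM ⇒ ppppmMMMM ⇒ ppppmoMMM ⇒ ppppmooMM ⇒ ppppmoooM ⇒ ppppmoooo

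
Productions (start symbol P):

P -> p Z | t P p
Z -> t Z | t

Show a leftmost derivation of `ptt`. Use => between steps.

P => pZ   [P -> p Z]
pZ => ptZ   [Z -> t Z]
ptZ => ptt   [Z -> t]

P=>pZ=>ptZ=>ptt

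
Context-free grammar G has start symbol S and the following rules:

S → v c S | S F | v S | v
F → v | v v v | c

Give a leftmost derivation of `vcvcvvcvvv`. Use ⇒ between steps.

S⇒SF⇒SFF⇒SFFF⇒vcSFFF⇒vcSFFFF⇒vcSFFFFF⇒vcvFFFFF⇒vcvcFFFF⇒vcvcvFFF⇒vcvcvvFF⇒vcvcvvcF⇒vcvcvvcvvv

S ⇒ SF   [S → S F]
SF ⇒ SFF   [S → S F]
SFF ⇒ SFFF   [S → S F]
SFFF ⇒ vcSFFF   [S → v c S]
vcSFFF ⇒ vcSFFFF   [S → S F]
vcSFFFF ⇒ vcSFFFFF   [S → S F]
vcSFFFFF ⇒ vcvFFFFF   [S → v]
vcvFFFFF ⇒ vcvcFFFF   [F → c]
vcvcFFFF ⇒ vcvcvFFF   [F → v]
vcvcvFFF ⇒ vcvcvvFF   [F → v]
vcvcvvFF ⇒ vcvcvvcF   [F → c]
vcvcvvcF ⇒ vcvcvvcvvv   [F → v v v]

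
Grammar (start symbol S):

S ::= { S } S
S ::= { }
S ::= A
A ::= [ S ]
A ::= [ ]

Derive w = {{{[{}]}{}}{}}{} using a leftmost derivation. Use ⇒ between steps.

S ⇒ {S}S ⇒ {{S}S}S ⇒ {{{S}S}S}S ⇒ {{{A}S}S}S ⇒ {{{[S]}S}S}S ⇒ {{{[{}]}S}S}S ⇒ {{{[{}]}{}}S}S ⇒ {{{[{}]}{}}{}}S ⇒ {{{[{}]}{}}{}}{}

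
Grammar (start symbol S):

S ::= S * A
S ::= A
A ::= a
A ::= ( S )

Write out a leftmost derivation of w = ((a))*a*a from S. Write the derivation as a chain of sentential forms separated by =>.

S => S*A   [S ::= S * A]
S*A => S*A*A   [S ::= S * A]
S*A*A => A*A*A   [S ::= A]
A*A*A => (S)*A*A   [A ::= ( S )]
(S)*A*A => (A)*A*A   [S ::= A]
(A)*A*A => ((S))*A*A   [A ::= ( S )]
((S))*A*A => ((A))*A*A   [S ::= A]
((A))*A*A => ((a))*A*A   [A ::= a]
((a))*A*A => ((a))*a*A   [A ::= a]
((a))*a*A => ((a))*a*a   [A ::= a]

S => S*A => S*A*A => A*A*A => (S)*A*A => (A)*A*A => ((S))*A*A => ((A))*A*A => ((a))*A*A => ((a))*a*A => ((a))*a*a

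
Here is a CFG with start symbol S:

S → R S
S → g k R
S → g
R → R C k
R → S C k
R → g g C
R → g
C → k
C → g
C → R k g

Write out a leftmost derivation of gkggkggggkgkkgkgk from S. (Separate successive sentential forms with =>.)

S=>gkR=>gkRCk=>gkggCCk=>gkggkCk=>gkggkRkgk=>gkggkggCkgk=>gkggkggRkgkgk=>gkggkggRCkkgkgk=>gkggkggRCkCkkgkgk=>gkggkgggCkCkkgkgk=>gkggkggggkCkkgkgk=>gkggkggggkgkkgkgk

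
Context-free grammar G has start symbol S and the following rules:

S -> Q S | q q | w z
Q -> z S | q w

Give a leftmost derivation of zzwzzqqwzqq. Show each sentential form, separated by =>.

S => QS => zSS => zQSS => zzSSS => zzwzSS => zzwzQSS => zzwzzSSS => zzwzzqqSS => zzwzzqqwzS => zzwzzqqwzqq

S => QS   [S -> Q S]
QS => zSS   [Q -> z S]
zSS => zQSS   [S -> Q S]
zQSS => zzSSS   [Q -> z S]
zzSSS => zzwzSS   [S -> w z]
zzwzSS => zzwzQSS   [S -> Q S]
zzwzQSS => zzwzzSSS   [Q -> z S]
zzwzzSSS => zzwzzqqSS   [S -> q q]
zzwzzqqSS => zzwzzqqwzS   [S -> w z]
zzwzzqqwzS => zzwzzqqwzqq   [S -> q q]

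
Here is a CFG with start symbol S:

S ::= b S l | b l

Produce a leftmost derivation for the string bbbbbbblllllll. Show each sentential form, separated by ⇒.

S ⇒ bSl   [S ::= b S l]
bSl ⇒ bbSll   [S ::= b S l]
bbSll ⇒ bbbSlll   [S ::= b S l]
bbbSlll ⇒ bbbbSllll   [S ::= b S l]
bbbbSllll ⇒ bbbbbSlllll   [S ::= b S l]
bbbbbSlllll ⇒ bbbbbbSllllll   [S ::= b S l]
bbbbbbSllllll ⇒ bbbbbbblllllll   [S ::= b l]

S⇒bSl⇒bbSll⇒bbbSlll⇒bbbbSllll⇒bbbbbSlllll⇒bbbbbbSllllll⇒bbbbbbblllllll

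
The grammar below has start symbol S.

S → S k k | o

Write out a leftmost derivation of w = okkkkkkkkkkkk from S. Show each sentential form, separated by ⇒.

S ⇒ Skk   [S → S k k]
Skk ⇒ Skkkk   [S → S k k]
Skkkk ⇒ Skkkkkk   [S → S k k]
Skkkkkk ⇒ Skkkkkkkk   [S → S k k]
Skkkkkkkk ⇒ Skkkkkkkkkk   [S → S k k]
Skkkkkkkkkk ⇒ Skkkkkkkkkkkk   [S → S k k]
Skkkkkkkkkkkk ⇒ okkkkkkkkkkkk   [S → o]

S ⇒ Skk ⇒ Skkkk ⇒ Skkkkkk ⇒ Skkkkkkkk ⇒ Skkkkkkkkkk ⇒ Skkkkkkkkkkkk ⇒ okkkkkkkkkkkk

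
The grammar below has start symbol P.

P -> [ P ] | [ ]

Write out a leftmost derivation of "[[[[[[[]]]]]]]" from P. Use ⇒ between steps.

P ⇒ [P] ⇒ [[P]] ⇒ [[[P]]] ⇒ [[[[P]]]] ⇒ [[[[[P]]]]] ⇒ [[[[[[P]]]]]] ⇒ [[[[[[[]]]]]]]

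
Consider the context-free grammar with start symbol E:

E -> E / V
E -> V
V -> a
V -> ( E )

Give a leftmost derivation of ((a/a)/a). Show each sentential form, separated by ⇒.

E ⇒ V ⇒ (E) ⇒ (E/V) ⇒ (V/V) ⇒ ((E)/V) ⇒ ((E/V)/V) ⇒ ((V/V)/V) ⇒ ((a/V)/V) ⇒ ((a/a)/V) ⇒ ((a/a)/a)

E ⇒ V   [E -> V]
V ⇒ (E)   [V -> ( E )]
(E) ⇒ (E/V)   [E -> E / V]
(E/V) ⇒ (V/V)   [E -> V]
(V/V) ⇒ ((E)/V)   [V -> ( E )]
((E)/V) ⇒ ((E/V)/V)   [E -> E / V]
((E/V)/V) ⇒ ((V/V)/V)   [E -> V]
((V/V)/V) ⇒ ((a/V)/V)   [V -> a]
((a/V)/V) ⇒ ((a/a)/V)   [V -> a]
((a/a)/V) ⇒ ((a/a)/a)   [V -> a]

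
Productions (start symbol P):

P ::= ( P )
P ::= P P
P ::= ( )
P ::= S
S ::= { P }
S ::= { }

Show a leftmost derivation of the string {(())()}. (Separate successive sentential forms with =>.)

P => S => {P} => {PP} => {(P)P} => {(())P} => {(())()}

P => S   [P ::= S]
S => {P}   [S ::= { P }]
{P} => {PP}   [P ::= P P]
{PP} => {(P)P}   [P ::= ( P )]
{(P)P} => {(())P}   [P ::= ( )]
{(())P} => {(())()}   [P ::= ( )]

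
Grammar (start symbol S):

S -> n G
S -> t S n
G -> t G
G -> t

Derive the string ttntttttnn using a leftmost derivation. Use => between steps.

S => tSn   [S -> t S n]
tSn => ttSnn   [S -> t S n]
ttSnn => ttnGnn   [S -> n G]
ttnGnn => ttntGnn   [G -> t G]
ttntGnn => ttnttGnn   [G -> t G]
ttnttGnn => ttntttGnn   [G -> t G]
ttntttGnn => ttnttttGnn   [G -> t G]
ttnttttGnn => ttntttttnn   [G -> t]

S => tSn => ttSnn => ttnGnn => ttntGnn => ttnttGnn => ttntttGnn => ttnttttGnn => ttntttttnn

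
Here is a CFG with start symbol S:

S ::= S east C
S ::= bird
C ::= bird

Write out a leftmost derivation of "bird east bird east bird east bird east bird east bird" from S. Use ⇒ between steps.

S ⇒ S east C   [S ::= S east C]
S east C ⇒ S east C east C   [S ::= S east C]
S east C east C ⇒ S east C east C east C   [S ::= S east C]
S east C east C east C ⇒ S east C east C east C east C   [S ::= S east C]
S east C east C east C east C ⇒ S east C east C east C east C east C   [S ::= S east C]
S east C east C east C east C east C ⇒ bird east C east C east C east C east C   [S ::= bird]
bird east C east C east C east C east C ⇒ bird east bird east C east C east C east C   [C ::= bird]
bird east bird east C east C east C east C ⇒ bird east bird east bird east C east C east C   [C ::= bird]
bird east bird east bird east C east C east C ⇒ bird east bird east bird east bird east C east C   [C ::= bird]
bird east bird east bird east bird east C east C ⇒ bird east bird east bird east bird east bird east C   [C ::= bird]
bird east bird east bird east bird east bird east C ⇒ bird east bird east bird east bird east bird east bird   [C ::= bird]

S ⇒ S east C ⇒ S east C east C ⇒ S east C east C east C ⇒ S east C east C east C east C ⇒ S east C east C east C east C east C ⇒ bird east C east C east C east C east C ⇒ bird east bird east C east C east C east C ⇒ bird east bird east bird east C east C east C ⇒ bird east bird east bird east bird east C east C ⇒ bird east bird east bird east bird east bird east C ⇒ bird east bird east bird east bird east bird east bird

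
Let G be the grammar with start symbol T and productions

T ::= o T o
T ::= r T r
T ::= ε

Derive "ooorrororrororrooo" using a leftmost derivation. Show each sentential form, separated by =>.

T => oTo => ooToo => oooTooo => ooorTrooo => ooorrTrrooo => ooorroTorrooo => ooorrorTrorrooo => ooorroroTororrooo => ooorrororTrororrooo => ooorrororrororrooo

T => oTo   [T ::= o T o]
oTo => ooToo   [T ::= o T o]
ooToo => oooTooo   [T ::= o T o]
oooTooo => ooorTrooo   [T ::= r T r]
ooorTrooo => ooorrTrrooo   [T ::= r T r]
ooorrTrrooo => ooorroTorrooo   [T ::= o T o]
ooorroTorrooo => ooorrorTrorrooo   [T ::= r T r]
ooorrorTrorrooo => ooorroroTororrooo   [T ::= o T o]
ooorroroTororrooo => ooorrororTrororrooo   [T ::= r T r]
ooorrororTrororrooo => ooorrororrororrooo   [T ::= ε]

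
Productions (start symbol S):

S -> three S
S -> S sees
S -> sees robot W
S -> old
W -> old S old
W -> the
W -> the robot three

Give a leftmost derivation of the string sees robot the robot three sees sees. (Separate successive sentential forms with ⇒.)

S ⇒ S sees ⇒ S sees sees ⇒ sees robot W sees sees ⇒ sees robot the robot three sees sees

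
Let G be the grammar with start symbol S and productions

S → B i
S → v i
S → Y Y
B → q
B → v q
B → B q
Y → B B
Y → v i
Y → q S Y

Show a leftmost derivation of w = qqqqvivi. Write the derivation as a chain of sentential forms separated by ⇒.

S⇒YY⇒BBY⇒BqBY⇒qqBY⇒qqqY⇒qqqqSY⇒qqqqviY⇒qqqqvivi

S ⇒ YY   [S → Y Y]
YY ⇒ BBY   [Y → B B]
BBY ⇒ BqBY   [B → B q]
BqBY ⇒ qqBY   [B → q]
qqBY ⇒ qqqY   [B → q]
qqqY ⇒ qqqqSY   [Y → q S Y]
qqqqSY ⇒ qqqqviY   [S → v i]
qqqqviY ⇒ qqqqvivi   [Y → v i]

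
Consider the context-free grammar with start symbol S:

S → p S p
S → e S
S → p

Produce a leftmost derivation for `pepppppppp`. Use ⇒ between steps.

S ⇒ pSp ⇒ peSp ⇒ pepSpp ⇒ peppSppp ⇒ pepppSpppp ⇒ pepppppppp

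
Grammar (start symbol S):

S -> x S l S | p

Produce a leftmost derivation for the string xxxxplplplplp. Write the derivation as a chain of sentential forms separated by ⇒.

S ⇒ xSlS   [S -> x S l S]
xSlS ⇒ xxSlSlS   [S -> x S l S]
xxSlSlS ⇒ xxxSlSlSlS   [S -> x S l S]
xxxSlSlSlS ⇒ xxxxSlSlSlSlS   [S -> x S l S]
xxxxSlSlSlSlS ⇒ xxxxplSlSlSlS   [S -> p]
xxxxplSlSlSlS ⇒ xxxxplplSlSlS   [S -> p]
xxxxplplSlSlS ⇒ xxxxplplplSlS   [S -> p]
xxxxplplplSlS ⇒ xxxxplplplplS   [S -> p]
xxxxplplplplS ⇒ xxxxplplplplp   [S -> p]

S ⇒ xSlS ⇒ xxSlSlS ⇒ xxxSlSlSlS ⇒ xxxxSlSlSlSlS ⇒ xxxxplSlSlSlS ⇒ xxxxplplSlSlS ⇒ xxxxplplplSlS ⇒ xxxxplplplplS ⇒ xxxxplplplplp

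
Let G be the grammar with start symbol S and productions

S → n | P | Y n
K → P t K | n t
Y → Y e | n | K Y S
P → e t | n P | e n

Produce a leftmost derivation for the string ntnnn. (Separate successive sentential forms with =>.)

S => Yn => KYSn => ntYSn => ntnSn => ntnnn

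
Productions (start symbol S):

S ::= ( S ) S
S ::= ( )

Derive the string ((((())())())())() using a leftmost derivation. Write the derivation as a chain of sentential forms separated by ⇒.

S ⇒ (S)S ⇒ ((S)S)S ⇒ (((S)S)S)S ⇒ ((((S)S)S)S)S ⇒ ((((())S)S)S)S ⇒ ((((())())S)S)S ⇒ ((((())())())S)S ⇒ ((((())())())())S ⇒ ((((())())())())()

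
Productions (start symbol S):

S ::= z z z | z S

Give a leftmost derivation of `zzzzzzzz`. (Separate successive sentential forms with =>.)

S => zS => zzS => zzzS => zzzzS => zzzzzS => zzzzzzzz

S => zS   [S ::= z S]
zS => zzS   [S ::= z S]
zzS => zzzS   [S ::= z S]
zzzS => zzzzS   [S ::= z S]
zzzzS => zzzzzS   [S ::= z S]
zzzzzS => zzzzzzzz   [S ::= z z z]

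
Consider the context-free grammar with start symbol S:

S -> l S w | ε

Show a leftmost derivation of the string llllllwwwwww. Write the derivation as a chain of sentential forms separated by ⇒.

S⇒lSw⇒llSww⇒lllSwww⇒llllSwwww⇒lllllSwwwww⇒llllllSwwwwww⇒llllllwwwwww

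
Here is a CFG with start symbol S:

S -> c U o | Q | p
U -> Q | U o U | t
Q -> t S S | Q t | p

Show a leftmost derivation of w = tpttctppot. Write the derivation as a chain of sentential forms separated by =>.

S => Q   [S -> Q]
Q => Qt   [Q -> Q t]
Qt => tSSt   [Q -> t S S]
tSSt => tQSt   [S -> Q]
tQSt => tQtSt   [Q -> Q t]
tQtSt => tQttSt   [Q -> Q t]
tQttSt => tpttSt   [Q -> p]
tpttSt => tpttcUot   [S -> c U o]
tpttcUot => tpttcQot   [U -> Q]
tpttcQot => tpttctSSot   [Q -> t S S]
tpttctSSot => tpttctpSot   [S -> p]
tpttctpSot => tpttctppot   [S -> p]

S => Q => Qt => tSSt => tQSt => tQtSt => tQttSt => tpttSt => tpttcUot => tpttcQot => tpttctSSot => tpttctpSot => tpttctppot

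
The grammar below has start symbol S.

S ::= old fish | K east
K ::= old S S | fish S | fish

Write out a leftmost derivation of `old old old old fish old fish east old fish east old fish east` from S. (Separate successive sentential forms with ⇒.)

S ⇒ K east   [S ::= K east]
K east ⇒ old S S east   [K ::= old S S]
old S S east ⇒ old K east S east   [S ::= K east]
old K east S east ⇒ old old S S east S east   [K ::= old S S]
old old S S east S east ⇒ old old K east S east S east   [S ::= K east]
old old K east S east S east ⇒ old old old S S east S east S east   [K ::= old S S]
old old old S S east S east S east ⇒ old old old old fish S east S east S east   [S ::= old fish]
old old old old fish S east S east S east ⇒ old old old old fish old fish east S east S east   [S ::= old fish]
old old old old fish old fish east S east S east ⇒ old old old old fish old fish east old fish east S east   [S ::= old fish]
old old old old fish old fish east old fish east S east ⇒ old old old old fish old fish east old fish east old fish east   [S ::= old fish]

S ⇒ K east ⇒ old S S east ⇒ old K east S east ⇒ old old S S east S east ⇒ old old K east S east S east ⇒ old old old S S east S east S east ⇒ old old old old fish S east S east S east ⇒ old old old old fish old fish east S east S east ⇒ old old old old fish old fish east old fish east S east ⇒ old old old old fish old fish east old fish east old fish east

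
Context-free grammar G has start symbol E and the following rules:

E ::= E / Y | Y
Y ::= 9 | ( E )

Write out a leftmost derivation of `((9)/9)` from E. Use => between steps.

E => Y => (E) => (E/Y) => (Y/Y) => ((E)/Y) => ((Y)/Y) => ((9)/Y) => ((9)/9)

E => Y   [E ::= Y]
Y => (E)   [Y ::= ( E )]
(E) => (E/Y)   [E ::= E / Y]
(E/Y) => (Y/Y)   [E ::= Y]
(Y/Y) => ((E)/Y)   [Y ::= ( E )]
((E)/Y) => ((Y)/Y)   [E ::= Y]
((Y)/Y) => ((9)/Y)   [Y ::= 9]
((9)/Y) => ((9)/9)   [Y ::= 9]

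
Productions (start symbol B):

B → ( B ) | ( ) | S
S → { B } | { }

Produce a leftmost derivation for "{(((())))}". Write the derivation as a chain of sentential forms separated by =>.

B=>S=>{B}=>{(B)}=>{((B))}=>{(((B)))}=>{(((())))}

B => S   [B → S]
S => {B}   [S → { B }]
{B} => {(B)}   [B → ( B )]
{(B)} => {((B))}   [B → ( B )]
{((B))} => {(((B)))}   [B → ( B )]
{(((B)))} => {(((())))}   [B → ( )]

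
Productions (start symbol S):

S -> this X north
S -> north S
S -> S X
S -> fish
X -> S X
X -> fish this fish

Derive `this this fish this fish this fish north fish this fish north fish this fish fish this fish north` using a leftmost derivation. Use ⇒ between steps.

S ⇒ this X north   [S -> this X north]
this X north ⇒ this S X north   [X -> S X]
this S X north ⇒ this S X X north   [S -> S X]
this S X X north ⇒ this this X north X X north   [S -> this X north]
this this X north X X north ⇒ this this S X north X X north   [X -> S X]
this this S X north X X north ⇒ this this fish X north X X north   [S -> fish]
this this fish X north X X north ⇒ this this fish S X north X X north   [X -> S X]
this this fish S X north X X north ⇒ this this fish this X north X north X X north   [S -> this X north]
this this fish this X north X north X X north ⇒ this this fish this fish this fish north X north X X north   [X -> fish this fish]
this this fish this fish this fish north X north X X north ⇒ this this fish this fish this fish north fish this fish north X X north   [X -> fish this fish]
this this fish this fish this fish north fish this fish north X X north ⇒ this this fish this fish this fish north fish this fish north fish this fish X north   [X -> fish this fish]
this this fish this fish this fish north fish this fish north fish this fish X north ⇒ this this fish this fish this fish north fish this fish north fish this fish fish this fish north   [X -> fish this fish]

S ⇒ this X north ⇒ this S X north ⇒ this S X X north ⇒ this this X north X X north ⇒ this this S X north X X north ⇒ this this fish X north X X north ⇒ this this fish S X north X X north ⇒ this this fish this X north X north X X north ⇒ this this fish this fish this fish north X north X X north ⇒ this this fish this fish this fish north fish this fish north X X north ⇒ this this fish this fish this fish north fish this fish north fish this fish X north ⇒ this this fish this fish this fish north fish this fish north fish this fish fish this fish north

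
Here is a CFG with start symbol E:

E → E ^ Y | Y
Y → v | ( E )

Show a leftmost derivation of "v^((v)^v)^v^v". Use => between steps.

E => E^Y => E^Y^Y => E^Y^Y^Y => Y^Y^Y^Y => v^Y^Y^Y => v^(E)^Y^Y => v^(E^Y)^Y^Y => v^(Y^Y)^Y^Y => v^((E)^Y)^Y^Y => v^((Y)^Y)^Y^Y => v^((v)^Y)^Y^Y => v^((v)^v)^Y^Y => v^((v)^v)^v^Y => v^((v)^v)^v^v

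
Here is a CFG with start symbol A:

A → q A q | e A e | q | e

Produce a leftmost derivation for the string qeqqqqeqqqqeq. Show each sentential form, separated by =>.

A => qAq => qeAeq => qeqAqeq => qeqqAqqeq => qeqqqAqqqeq => qeqqqqAqqqqeq => qeqqqqeqqqqeq

A => qAq   [A → q A q]
qAq => qeAeq   [A → e A e]
qeAeq => qeqAqeq   [A → q A q]
qeqAqeq => qeqqAqqeq   [A → q A q]
qeqqAqqeq => qeqqqAqqqeq   [A → q A q]
qeqqqAqqqeq => qeqqqqAqqqqeq   [A → q A q]
qeqqqqAqqqqeq => qeqqqqeqqqqeq   [A → e]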